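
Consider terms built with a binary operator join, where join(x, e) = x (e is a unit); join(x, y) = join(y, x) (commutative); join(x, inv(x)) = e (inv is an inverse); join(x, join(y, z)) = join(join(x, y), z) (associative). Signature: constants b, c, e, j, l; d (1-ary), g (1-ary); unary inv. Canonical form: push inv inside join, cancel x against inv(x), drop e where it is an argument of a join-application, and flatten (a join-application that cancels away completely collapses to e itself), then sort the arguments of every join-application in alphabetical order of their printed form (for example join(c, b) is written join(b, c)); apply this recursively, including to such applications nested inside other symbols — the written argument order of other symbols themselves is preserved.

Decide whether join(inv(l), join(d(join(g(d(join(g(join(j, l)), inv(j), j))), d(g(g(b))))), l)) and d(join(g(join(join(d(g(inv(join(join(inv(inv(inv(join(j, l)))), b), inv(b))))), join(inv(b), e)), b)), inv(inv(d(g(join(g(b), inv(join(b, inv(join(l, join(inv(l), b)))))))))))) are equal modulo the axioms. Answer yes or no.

Left:  join(inv(l), join(d(join(g(d(join(g(join(j, l)), inv(j), j))), d(g(g(b))))), l))
  Cancel inverse pairs:  l cancels
  Collect terms:  d(join(d(g(g(b))), g(d(g(join(j, l))))))
Right:  d(join(g(join(join(d(g(inv(join(join(inv(inv(inv(join(j, l)))), b), inv(b))))), join(inv(b), e)), b)), inv(inv(d(g(join(g(b), inv(join(b, inv(join(l, join(inv(l), b))))))))))))
  Work inside:  join(g(join(join(d(g(inv(join(join(inv(inv(inv(join(j, l)))), b), inv(b))))), join(inv(b), e)), b)), inv(inv(d(g(join(g(b), inv(join(b, inv(join(l, join(inv(l), b)))))))))))
  Push inv inside:  distribute inv over join and collapse double inv
  Combine occurrences:  join(g(d(g(join(j, l)))), d(g(g(b))))
  Sort:  join(d(g(g(b))), g(d(g(join(j, l)))))
  Reassemble:  d(join(d(g(g(b))), g(d(g(join(j, l))))))

Answer: yes — both canonical forms are d(join(d(g(g(b))), g(d(g(join(j, l))))))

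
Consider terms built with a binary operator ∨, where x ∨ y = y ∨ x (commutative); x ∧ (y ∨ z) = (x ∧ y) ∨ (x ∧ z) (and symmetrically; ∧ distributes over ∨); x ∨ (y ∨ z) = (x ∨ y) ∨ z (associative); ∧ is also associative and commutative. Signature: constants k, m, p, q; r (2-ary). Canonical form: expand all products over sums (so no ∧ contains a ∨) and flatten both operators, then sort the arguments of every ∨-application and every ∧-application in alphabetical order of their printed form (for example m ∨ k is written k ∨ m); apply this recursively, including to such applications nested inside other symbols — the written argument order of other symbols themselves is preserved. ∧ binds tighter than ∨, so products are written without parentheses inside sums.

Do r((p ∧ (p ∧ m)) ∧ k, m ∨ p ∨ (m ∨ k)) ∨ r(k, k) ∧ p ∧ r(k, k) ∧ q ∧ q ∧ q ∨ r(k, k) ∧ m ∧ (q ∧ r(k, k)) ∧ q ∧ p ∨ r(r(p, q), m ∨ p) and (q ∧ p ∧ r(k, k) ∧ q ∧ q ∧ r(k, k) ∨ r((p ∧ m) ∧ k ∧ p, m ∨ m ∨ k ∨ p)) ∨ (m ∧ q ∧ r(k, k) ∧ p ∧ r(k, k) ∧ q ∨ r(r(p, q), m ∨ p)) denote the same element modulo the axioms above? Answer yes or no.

Left:  r((p ∧ (p ∧ m)) ∧ k, m ∨ p ∨ (m ∨ k)) ∨ r(k, k) ∧ p ∧ r(k, k) ∧ q ∧ q ∧ q ∨ r(k, k) ∧ m ∧ (q ∧ r(k, k)) ∧ q ∧ p ∨ r(r(p, q), m ∨ p)
  Un-nest:  r(k ∧ m ∧ p ∧ p, k ∨ m ∨ m ∨ p) ∨ p ∧ q ∧ q ∧ q ∧ r(k, k) ∧ r(k, k) ∨ m ∧ p ∧ q ∧ q ∧ r(k, k) ∧ r(k, k) ∨ r(r(p, q), m ∨ p)
  Order the arguments:  m ∧ p ∧ q ∧ q ∧ r(k, k) ∧ r(k, k) ∨ p ∧ q ∧ q ∧ q ∧ r(k, k) ∧ r(k, k) ∨ r(k ∧ m ∧ p ∧ p, k ∨ m ∨ m ∨ p) ∨ r(r(p, q), m ∨ p)
Right:  (q ∧ p ∧ r(k, k) ∧ q ∧ q ∧ r(k, k) ∨ r((p ∧ m) ∧ k ∧ p, m ∨ m ∨ k ∨ p)) ∨ (m ∧ q ∧ r(k, k) ∧ p ∧ r(k, k) ∧ q ∨ r(r(p, q), m ∨ p))
  Un-nest:  p ∧ q ∧ q ∧ q ∧ r(k, k) ∧ r(k, k) ∨ r(k ∧ m ∧ p ∧ p, k ∨ m ∨ m ∨ p) ∨ m ∧ p ∧ q ∧ q ∧ r(k, k) ∧ r(k, k) ∨ r(r(p, q), m ∨ p)
  Sort:  m ∧ p ∧ q ∧ q ∧ r(k, k) ∧ r(k, k) ∨ p ∧ q ∧ q ∧ q ∧ r(k, k) ∧ r(k, k) ∨ r(k ∧ m ∧ p ∧ p, k ∨ m ∨ m ∨ p) ∨ r(r(p, q), m ∨ p)

Answer: yes — both canonical forms are m ∧ p ∧ q ∧ q ∧ r(k, k) ∧ r(k, k) ∨ p ∧ q ∧ q ∧ q ∧ r(k, k) ∧ r(k, k) ∨ r(k ∧ m ∧ p ∧ p, k ∨ m ∨ m ∨ p) ∨ r(r(p, q), m ∨ p)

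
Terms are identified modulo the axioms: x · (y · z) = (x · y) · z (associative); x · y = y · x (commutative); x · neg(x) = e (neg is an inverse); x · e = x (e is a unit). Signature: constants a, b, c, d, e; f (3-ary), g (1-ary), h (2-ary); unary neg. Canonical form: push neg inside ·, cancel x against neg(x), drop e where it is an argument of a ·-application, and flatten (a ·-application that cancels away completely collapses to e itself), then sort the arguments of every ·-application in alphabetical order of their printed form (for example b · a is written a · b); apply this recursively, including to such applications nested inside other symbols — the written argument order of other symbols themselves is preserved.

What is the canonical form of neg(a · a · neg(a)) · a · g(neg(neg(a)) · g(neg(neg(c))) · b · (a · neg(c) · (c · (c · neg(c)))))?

Answer: g(a · a · b · g(c))

Derivation:
Push neg inside:  distribute neg over · and collapse double neg
Cancel inverse pairs:  a cancels
Collect terms:  g(a · a · b · g(c))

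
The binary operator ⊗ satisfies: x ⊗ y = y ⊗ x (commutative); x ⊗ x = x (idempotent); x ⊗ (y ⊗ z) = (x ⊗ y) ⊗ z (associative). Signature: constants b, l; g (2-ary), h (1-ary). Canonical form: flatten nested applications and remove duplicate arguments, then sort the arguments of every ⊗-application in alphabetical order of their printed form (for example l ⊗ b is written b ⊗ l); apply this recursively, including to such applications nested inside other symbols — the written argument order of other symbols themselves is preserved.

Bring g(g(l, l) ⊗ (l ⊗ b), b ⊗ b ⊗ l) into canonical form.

Focus inside:  g(l, l) ⊗ (l ⊗ b)
Flatten:  g(l, l) ⊗ l ⊗ b
Order the arguments:  b ⊗ g(l, l) ⊗ l
Reassemble:  g(b ⊗ g(l, l) ⊗ l, b ⊗ l)

Answer: g(b ⊗ g(l, l) ⊗ l, b ⊗ l)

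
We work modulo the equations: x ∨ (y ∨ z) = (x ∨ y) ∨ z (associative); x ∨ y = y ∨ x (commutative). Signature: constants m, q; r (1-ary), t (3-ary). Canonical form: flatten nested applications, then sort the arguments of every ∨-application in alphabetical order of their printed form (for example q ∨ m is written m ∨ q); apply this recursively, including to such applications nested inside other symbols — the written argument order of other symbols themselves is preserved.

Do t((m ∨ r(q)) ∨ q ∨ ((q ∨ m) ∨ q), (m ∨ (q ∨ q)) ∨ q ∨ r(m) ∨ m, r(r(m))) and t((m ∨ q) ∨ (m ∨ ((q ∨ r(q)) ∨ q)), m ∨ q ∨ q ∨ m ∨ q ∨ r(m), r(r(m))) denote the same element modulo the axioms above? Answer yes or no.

Left:  t((m ∨ r(q)) ∨ q ∨ ((q ∨ m) ∨ q), (m ∨ (q ∨ q)) ∨ q ∨ r(m) ∨ m, r(r(m)))
  Focus inside:  (m ∨ r(q)) ∨ q ∨ ((q ∨ m) ∨ q)
  Merge nested applications:  m ∨ r(q) ∨ q ∨ q ∨ m ∨ q
  Sort arguments:  m ∨ m ∨ q ∨ q ∨ q ∨ r(q)
  Reassemble:  t(m ∨ m ∨ q ∨ q ∨ q ∨ r(q), m ∨ m ∨ q ∨ q ∨ q ∨ r(m), r(r(m)))
Right:  t((m ∨ q) ∨ (m ∨ ((q ∨ r(q)) ∨ q)), m ∨ q ∨ q ∨ m ∨ q ∨ r(m), r(r(m)))
  Descend into:  (m ∨ q) ∨ (m ∨ ((q ∨ r(q)) ∨ q))
  Flatten:  m ∨ q ∨ m ∨ q ∨ r(q) ∨ q
  Sort:  m ∨ m ∨ q ∨ q ∨ q ∨ r(q)
  Rebuild:  t(m ∨ m ∨ q ∨ q ∨ q ∨ r(q), m ∨ m ∨ q ∨ q ∨ q ∨ r(m), r(r(m)))

Answer: yes — both canonical forms are t(m ∨ m ∨ q ∨ q ∨ q ∨ r(q), m ∨ m ∨ q ∨ q ∨ q ∨ r(m), r(r(m)))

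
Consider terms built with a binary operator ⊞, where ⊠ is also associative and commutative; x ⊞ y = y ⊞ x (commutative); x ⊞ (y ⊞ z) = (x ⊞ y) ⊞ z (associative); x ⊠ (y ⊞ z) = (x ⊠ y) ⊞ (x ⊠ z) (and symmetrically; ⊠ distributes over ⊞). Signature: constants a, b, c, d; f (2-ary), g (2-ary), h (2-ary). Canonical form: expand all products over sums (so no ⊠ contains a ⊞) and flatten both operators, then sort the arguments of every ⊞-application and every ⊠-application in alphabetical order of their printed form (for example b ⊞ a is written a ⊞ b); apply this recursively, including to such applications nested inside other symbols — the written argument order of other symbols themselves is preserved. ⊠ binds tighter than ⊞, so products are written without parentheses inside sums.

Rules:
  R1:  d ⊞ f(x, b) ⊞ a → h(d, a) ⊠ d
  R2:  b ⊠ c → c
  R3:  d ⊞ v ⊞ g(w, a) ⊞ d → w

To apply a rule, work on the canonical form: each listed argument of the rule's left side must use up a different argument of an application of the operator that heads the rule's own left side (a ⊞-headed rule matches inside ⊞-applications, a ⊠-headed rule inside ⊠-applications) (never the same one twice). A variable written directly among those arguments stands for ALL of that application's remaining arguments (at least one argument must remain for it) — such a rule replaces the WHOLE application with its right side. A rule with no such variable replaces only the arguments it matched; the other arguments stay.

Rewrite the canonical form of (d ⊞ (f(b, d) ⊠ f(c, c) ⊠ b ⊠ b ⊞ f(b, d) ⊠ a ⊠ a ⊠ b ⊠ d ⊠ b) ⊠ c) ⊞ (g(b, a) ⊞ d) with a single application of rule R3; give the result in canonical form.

Answer: b

Derivation:
Canonical form:  a ⊠ a ⊠ b ⊠ b ⊠ c ⊠ d ⊠ f(b, d) ⊞ b ⊠ b ⊠ c ⊠ f(b, d) ⊠ f(c, c) ⊞ d ⊞ d ⊞ g(b, a)
R3 matches:  uses d, d, g(b, a);  v := a ⊠ a ⊠ b ⊠ b ⊠ c ⊠ d ⊠ f(b, d) ⊞ b ⊠ b ⊠ c ⊠ f(b, d) ⊠ f(c, c), w := b
The variable takes the whole remainder — replace the entire application.
Result:  b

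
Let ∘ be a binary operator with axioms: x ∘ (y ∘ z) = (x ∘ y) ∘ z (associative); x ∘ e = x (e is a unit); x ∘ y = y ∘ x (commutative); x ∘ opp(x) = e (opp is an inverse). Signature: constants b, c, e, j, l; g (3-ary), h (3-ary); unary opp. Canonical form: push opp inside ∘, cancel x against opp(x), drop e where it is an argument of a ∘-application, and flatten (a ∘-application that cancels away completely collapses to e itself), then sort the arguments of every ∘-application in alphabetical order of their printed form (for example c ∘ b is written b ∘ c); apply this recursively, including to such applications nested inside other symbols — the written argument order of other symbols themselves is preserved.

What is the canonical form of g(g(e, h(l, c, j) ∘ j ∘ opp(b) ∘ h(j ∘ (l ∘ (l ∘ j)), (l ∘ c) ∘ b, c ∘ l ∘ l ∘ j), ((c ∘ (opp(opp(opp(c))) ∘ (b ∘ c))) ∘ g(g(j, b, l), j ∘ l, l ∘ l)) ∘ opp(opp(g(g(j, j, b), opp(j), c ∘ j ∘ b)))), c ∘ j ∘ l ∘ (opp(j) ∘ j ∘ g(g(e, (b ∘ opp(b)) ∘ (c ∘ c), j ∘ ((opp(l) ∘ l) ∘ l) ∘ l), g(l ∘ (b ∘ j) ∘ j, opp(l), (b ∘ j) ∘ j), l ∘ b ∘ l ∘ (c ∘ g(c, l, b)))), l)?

Answer: g(g(e, h(j ∘ j ∘ l ∘ l, b ∘ c ∘ l, c ∘ j ∘ l ∘ l) ∘ h(l, c, j) ∘ j ∘ opp(b), b ∘ c ∘ g(g(j, b, l), j ∘ l, l ∘ l) ∘ g(g(j, j, b), opp(j), b ∘ c ∘ j)), c ∘ g(g(e, c ∘ c, j ∘ l ∘ l), g(b ∘ j ∘ j ∘ l, opp(l), b ∘ j ∘ j), b ∘ c ∘ g(c, l, b) ∘ l ∘ l) ∘ j ∘ l, l)

Derivation:
Work inside:  c ∘ j ∘ l ∘ (opp(j) ∘ j ∘ g(g(e, (b ∘ opp(b)) ∘ (c ∘ c), j ∘ ((opp(l) ∘ l) ∘ l) ∘ l), g(l ∘ (b ∘ j) ∘ j, opp(l), (b ∘ j) ∘ j), l ∘ b ∘ l ∘ (c ∘ g(c, l, b))))
Combine occurrences:  c ∘ j ∘ l ∘ g(g(e, c ∘ c, j ∘ l ∘ l), g(b ∘ j ∘ j ∘ l, opp(l), b ∘ j ∘ j), b ∘ c ∘ g(c, l, b) ∘ l ∘ l)
Order the arguments:  c ∘ g(g(e, c ∘ c, j ∘ l ∘ l), g(b ∘ j ∘ j ∘ l, opp(l), b ∘ j ∘ j), b ∘ c ∘ g(c, l, b) ∘ l ∘ l) ∘ j ∘ l
Rebuild:  g(g(e, h(j ∘ j ∘ l ∘ l, b ∘ c ∘ l, c ∘ j ∘ l ∘ l) ∘ h(l, c, j) ∘ j ∘ opp(b), b ∘ c ∘ g(g(j, b, l), j ∘ l, l ∘ l) ∘ g(g(j, j, b), opp(j), b ∘ c ∘ j)), c ∘ g(g(e, c ∘ c, j ∘ l ∘ l), g(b ∘ j ∘ j ∘ l, opp(l), b ∘ j ∘ j), b ∘ c ∘ g(c, l, b) ∘ l ∘ l) ∘ j ∘ l, l)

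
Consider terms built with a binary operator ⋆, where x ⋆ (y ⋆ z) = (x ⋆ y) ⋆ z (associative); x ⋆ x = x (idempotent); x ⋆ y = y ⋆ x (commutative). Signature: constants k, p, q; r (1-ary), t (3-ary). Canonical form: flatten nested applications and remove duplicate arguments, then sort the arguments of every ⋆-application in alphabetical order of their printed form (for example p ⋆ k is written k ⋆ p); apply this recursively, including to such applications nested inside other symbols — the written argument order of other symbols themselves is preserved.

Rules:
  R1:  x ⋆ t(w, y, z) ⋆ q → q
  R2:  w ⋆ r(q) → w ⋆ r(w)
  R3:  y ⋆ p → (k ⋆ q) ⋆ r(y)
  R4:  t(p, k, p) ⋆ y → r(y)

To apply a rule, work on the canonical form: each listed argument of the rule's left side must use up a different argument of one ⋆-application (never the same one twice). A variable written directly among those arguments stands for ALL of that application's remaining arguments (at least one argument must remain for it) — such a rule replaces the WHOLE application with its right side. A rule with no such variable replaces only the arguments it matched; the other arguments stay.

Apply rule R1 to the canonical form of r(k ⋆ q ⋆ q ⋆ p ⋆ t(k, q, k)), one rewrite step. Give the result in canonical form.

Canonical form:  r(k ⋆ p ⋆ q ⋆ t(k, q, k))
R1 matches:  uses q, t(k, q, k);  w := k, x := k ⋆ p, y := q, z := k
Every leftover argument binds to the variable; the entire application is replaced.
Giving:  r(q)

Answer: r(q)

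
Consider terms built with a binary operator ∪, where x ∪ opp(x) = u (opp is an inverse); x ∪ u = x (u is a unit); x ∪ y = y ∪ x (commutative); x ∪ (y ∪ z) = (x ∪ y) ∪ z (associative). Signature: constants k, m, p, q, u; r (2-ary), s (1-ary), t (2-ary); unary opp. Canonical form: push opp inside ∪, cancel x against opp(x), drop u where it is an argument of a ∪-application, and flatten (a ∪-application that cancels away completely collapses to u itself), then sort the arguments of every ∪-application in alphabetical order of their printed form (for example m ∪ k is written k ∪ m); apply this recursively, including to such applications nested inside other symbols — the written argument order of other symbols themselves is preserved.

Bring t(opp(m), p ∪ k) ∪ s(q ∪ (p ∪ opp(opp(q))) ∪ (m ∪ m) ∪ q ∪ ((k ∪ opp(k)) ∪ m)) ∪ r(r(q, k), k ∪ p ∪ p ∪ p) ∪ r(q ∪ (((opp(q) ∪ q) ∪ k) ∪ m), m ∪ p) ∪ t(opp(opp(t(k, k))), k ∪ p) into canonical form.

Answer: r(k ∪ m ∪ q, m ∪ p) ∪ r(r(q, k), k ∪ p ∪ p ∪ p) ∪ s(m ∪ m ∪ m ∪ p ∪ q ∪ q ∪ q) ∪ t(opp(m), k ∪ p) ∪ t(t(k, k), k ∪ p)

Derivation:
Push opp inside:  distribute opp over ∪ and collapse double opp
Combine occurrences:  t(opp(m), k ∪ p) ∪ s(m ∪ m ∪ m ∪ p ∪ q ∪ q ∪ q) ∪ r(r(q, k), k ∪ p ∪ p ∪ p) ∪ r(k ∪ m ∪ q, m ∪ p) ∪ t(t(k, k), k ∪ p)
Sort:  r(k ∪ m ∪ q, m ∪ p) ∪ r(r(q, k), k ∪ p ∪ p ∪ p) ∪ s(m ∪ m ∪ m ∪ p ∪ q ∪ q ∪ q) ∪ t(opp(m), k ∪ p) ∪ t(t(k, k), k ∪ p)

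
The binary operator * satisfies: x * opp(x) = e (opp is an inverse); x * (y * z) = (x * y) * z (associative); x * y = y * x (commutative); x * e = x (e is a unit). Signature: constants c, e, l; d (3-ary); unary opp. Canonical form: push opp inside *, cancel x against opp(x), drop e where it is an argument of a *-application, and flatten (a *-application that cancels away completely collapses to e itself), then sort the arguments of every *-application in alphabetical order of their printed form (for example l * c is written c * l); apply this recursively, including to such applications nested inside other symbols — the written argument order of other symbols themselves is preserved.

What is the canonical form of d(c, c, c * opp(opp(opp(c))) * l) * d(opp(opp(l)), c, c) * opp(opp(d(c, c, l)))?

Answer: d(c, c, l) * d(c, c, l) * d(l, c, c)

Derivation:
Push opp inside:  distribute opp over * and collapse double opp
Collect:  d(c, c, l) * d(c, c, l) * d(l, c, c)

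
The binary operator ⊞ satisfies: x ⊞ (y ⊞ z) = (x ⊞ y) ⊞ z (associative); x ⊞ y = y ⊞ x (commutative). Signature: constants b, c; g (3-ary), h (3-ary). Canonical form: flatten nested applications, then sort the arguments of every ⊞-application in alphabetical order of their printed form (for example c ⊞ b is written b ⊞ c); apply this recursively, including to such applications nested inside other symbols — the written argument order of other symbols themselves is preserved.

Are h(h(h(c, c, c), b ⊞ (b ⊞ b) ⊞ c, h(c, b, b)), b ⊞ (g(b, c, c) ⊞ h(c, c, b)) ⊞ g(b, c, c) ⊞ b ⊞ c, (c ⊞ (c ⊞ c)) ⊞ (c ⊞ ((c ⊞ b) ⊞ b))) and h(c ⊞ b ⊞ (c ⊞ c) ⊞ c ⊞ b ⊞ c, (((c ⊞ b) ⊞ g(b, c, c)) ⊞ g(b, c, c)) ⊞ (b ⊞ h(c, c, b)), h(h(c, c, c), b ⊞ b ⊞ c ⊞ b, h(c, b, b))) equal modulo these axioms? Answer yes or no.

Left:  h(h(h(c, c, c), b ⊞ (b ⊞ b) ⊞ c, h(c, b, b)), b ⊞ (g(b, c, c) ⊞ h(c, c, b)) ⊞ g(b, c, c) ⊞ b ⊞ c, (c ⊞ (c ⊞ c)) ⊞ (c ⊞ ((c ⊞ b) ⊞ b)))
  Focus inside:  b ⊞ (g(b, c, c) ⊞ h(c, c, b)) ⊞ g(b, c, c) ⊞ b ⊞ c
  Flatten:  b ⊞ g(b, c, c) ⊞ h(c, c, b) ⊞ g(b, c, c) ⊞ b ⊞ c
  Sort:  b ⊞ b ⊞ c ⊞ g(b, c, c) ⊞ g(b, c, c) ⊞ h(c, c, b)
  Rebuild:  h(h(h(c, c, c), b ⊞ b ⊞ b ⊞ c, h(c, b, b)), b ⊞ b ⊞ c ⊞ g(b, c, c) ⊞ g(b, c, c) ⊞ h(c, c, b), b ⊞ b ⊞ c ⊞ c ⊞ c ⊞ c ⊞ c)
Right:  h(c ⊞ b ⊞ (c ⊞ c) ⊞ c ⊞ b ⊞ c, (((c ⊞ b) ⊞ g(b, c, c)) ⊞ g(b, c, c)) ⊞ (b ⊞ h(c, c, b)), h(h(c, c, c), b ⊞ b ⊞ c ⊞ b, h(c, b, b)))
  Descend into:  (((c ⊞ b) ⊞ g(b, c, c)) ⊞ g(b, c, c)) ⊞ (b ⊞ h(c, c, b))
  Flatten:  c ⊞ b ⊞ g(b, c, c) ⊞ g(b, c, c) ⊞ b ⊞ h(c, c, b)
  Sort arguments:  b ⊞ b ⊞ c ⊞ g(b, c, c) ⊞ g(b, c, c) ⊞ h(c, c, b)
  Rebuild:  h(b ⊞ b ⊞ c ⊞ c ⊞ c ⊞ c ⊞ c, b ⊞ b ⊞ c ⊞ g(b, c, c) ⊞ g(b, c, c) ⊞ h(c, c, b), h(h(c, c, c), b ⊞ b ⊞ b ⊞ c, h(c, b, b)))

Answer: no — h(h(h(c, c, c), b ⊞ b ⊞ b ⊞ c, h(c, b, b)), b ⊞ b ⊞ c ⊞ g(b, c, c) ⊞ g(b, c, c) ⊞ h(c, c, b), b ⊞ b ⊞ c ⊞ c ⊞ c ⊞ c ⊞ c) vs h(b ⊞ b ⊞ c ⊞ c ⊞ c ⊞ c ⊞ c, b ⊞ b ⊞ c ⊞ g(b, c, c) ⊞ g(b, c, c) ⊞ h(c, c, b), h(h(c, c, c), b ⊞ b ⊞ b ⊞ c, h(c, b, b)))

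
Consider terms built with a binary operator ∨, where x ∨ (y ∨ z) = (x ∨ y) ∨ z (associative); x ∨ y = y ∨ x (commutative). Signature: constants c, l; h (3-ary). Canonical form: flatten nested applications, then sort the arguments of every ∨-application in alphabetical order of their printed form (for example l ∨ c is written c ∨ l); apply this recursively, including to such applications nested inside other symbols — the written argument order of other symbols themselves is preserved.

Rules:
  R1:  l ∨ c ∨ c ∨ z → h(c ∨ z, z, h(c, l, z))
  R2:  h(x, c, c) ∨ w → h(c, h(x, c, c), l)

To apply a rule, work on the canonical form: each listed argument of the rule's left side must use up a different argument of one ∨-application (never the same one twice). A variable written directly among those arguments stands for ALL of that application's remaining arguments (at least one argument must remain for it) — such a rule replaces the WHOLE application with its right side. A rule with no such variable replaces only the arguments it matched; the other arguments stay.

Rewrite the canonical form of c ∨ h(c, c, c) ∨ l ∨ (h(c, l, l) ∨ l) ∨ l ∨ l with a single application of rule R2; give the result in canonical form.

Answer: h(c, h(c, c, c), l)

Derivation:
Canonical form:  c ∨ h(c, c, c) ∨ h(c, l, l) ∨ l ∨ l ∨ l ∨ l
Apply R2:  consuming h(c, c, c);  w := c ∨ h(c, l, l) ∨ l ∨ l ∨ l ∨ l, x := c
The extension variable absorbs all remaining arguments, so the whole application is rewritten.
Result:  h(c, h(c, c, c), l)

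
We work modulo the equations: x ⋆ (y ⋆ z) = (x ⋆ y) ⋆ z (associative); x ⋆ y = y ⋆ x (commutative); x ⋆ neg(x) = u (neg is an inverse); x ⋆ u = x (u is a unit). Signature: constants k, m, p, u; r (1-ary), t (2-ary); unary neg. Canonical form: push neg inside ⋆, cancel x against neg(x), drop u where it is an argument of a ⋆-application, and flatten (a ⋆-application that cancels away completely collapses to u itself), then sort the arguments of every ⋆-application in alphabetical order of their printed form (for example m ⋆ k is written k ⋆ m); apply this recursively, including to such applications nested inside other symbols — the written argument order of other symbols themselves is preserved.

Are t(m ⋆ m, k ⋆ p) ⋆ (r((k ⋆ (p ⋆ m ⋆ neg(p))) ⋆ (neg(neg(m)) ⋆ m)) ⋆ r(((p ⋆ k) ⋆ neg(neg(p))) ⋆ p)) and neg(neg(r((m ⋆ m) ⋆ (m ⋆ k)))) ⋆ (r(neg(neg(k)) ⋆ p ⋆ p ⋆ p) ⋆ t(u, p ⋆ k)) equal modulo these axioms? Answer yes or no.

Left:  t(m ⋆ m, k ⋆ p) ⋆ (r((k ⋆ (p ⋆ m ⋆ neg(p))) ⋆ (neg(neg(m)) ⋆ m)) ⋆ r(((p ⋆ k) ⋆ neg(neg(p))) ⋆ p))
  Push neg inside:  distribute neg over ⋆ and collapse double neg
  Collect:  t(m ⋆ m, k ⋆ p) ⋆ r(k ⋆ m ⋆ m ⋆ m) ⋆ r(k ⋆ p ⋆ p ⋆ p)
  Sort:  r(k ⋆ m ⋆ m ⋆ m) ⋆ r(k ⋆ p ⋆ p ⋆ p) ⋆ t(m ⋆ m, k ⋆ p)
Right:  neg(neg(r((m ⋆ m) ⋆ (m ⋆ k)))) ⋆ (r(neg(neg(k)) ⋆ p ⋆ p ⋆ p) ⋆ t(u, p ⋆ k))
  Push neg inside:  distribute neg over ⋆ and collapse double neg
  Collect:  r(k ⋆ m ⋆ m ⋆ m) ⋆ r(k ⋆ p ⋆ p ⋆ p) ⋆ t(u, k ⋆ p)

Answer: no — r(k ⋆ m ⋆ m ⋆ m) ⋆ r(k ⋆ p ⋆ p ⋆ p) ⋆ t(m ⋆ m, k ⋆ p) vs r(k ⋆ m ⋆ m ⋆ m) ⋆ r(k ⋆ p ⋆ p ⋆ p) ⋆ t(u, k ⋆ p)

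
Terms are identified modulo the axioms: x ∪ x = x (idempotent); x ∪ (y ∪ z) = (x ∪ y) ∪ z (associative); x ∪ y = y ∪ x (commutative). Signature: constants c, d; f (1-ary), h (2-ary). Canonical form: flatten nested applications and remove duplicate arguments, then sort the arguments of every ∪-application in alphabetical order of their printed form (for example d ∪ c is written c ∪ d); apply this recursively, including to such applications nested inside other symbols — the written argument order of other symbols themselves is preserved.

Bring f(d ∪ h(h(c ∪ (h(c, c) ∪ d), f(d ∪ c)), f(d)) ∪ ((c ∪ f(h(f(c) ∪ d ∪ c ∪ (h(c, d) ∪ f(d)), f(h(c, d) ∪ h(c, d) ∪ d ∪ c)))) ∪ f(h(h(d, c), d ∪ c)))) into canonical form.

Work inside:  d ∪ h(h(c ∪ (h(c, c) ∪ d), f(d ∪ c)), f(d)) ∪ ((c ∪ f(h(f(c) ∪ d ∪ c ∪ (h(c, d) ∪ f(d)), f(h(c, d) ∪ h(c, d) ∪ d ∪ c)))) ∪ f(h(h(d, c), d ∪ c)))
Merge nested applications:  d ∪ h(h(c ∪ (h(c, c) ∪ d), f(d ∪ c)), f(d)) ∪ c ∪ f(h(f(c) ∪ d ∪ c ∪ (h(c, d) ∪ f(d)), f(h(c, d) ∪ h(c, d) ∪ d ∪ c))) ∪ f(h(h(d, c), d ∪ c))
Inside:  h(h(c ∪ (h(c, c) ∪ d), f(d ∪ c)), f(d))  →  h(h(c ∪ d ∪ h(c, c), f(c ∪ d)), f(d))
Inside:  f(h(f(c) ∪ d ∪ c ∪ (h(c, d) ∪ f(d)), f(h(c, d) ∪ h(c, d) ∪ d ∪ c)))  →  f(h(c ∪ d ∪ f(c) ∪ f(d) ∪ h(c, d), f(c ∪ d ∪ h(c, d))))
Inside:  f(h(h(d, c), d ∪ c))  →  f(h(h(d, c), c ∪ d))
Order the arguments:  c ∪ d ∪ f(h(c ∪ d ∪ f(c) ∪ f(d) ∪ h(c, d), f(c ∪ d ∪ h(c, d)))) ∪ f(h(h(d, c), c ∪ d)) ∪ h(h(c ∪ d ∪ h(c, c), f(c ∪ d)), f(d))
Reassemble:  f(c ∪ d ∪ f(h(c ∪ d ∪ f(c) ∪ f(d) ∪ h(c, d), f(c ∪ d ∪ h(c, d)))) ∪ f(h(h(d, c), c ∪ d)) ∪ h(h(c ∪ d ∪ h(c, c), f(c ∪ d)), f(d)))

Answer: f(c ∪ d ∪ f(h(c ∪ d ∪ f(c) ∪ f(d) ∪ h(c, d), f(c ∪ d ∪ h(c, d)))) ∪ f(h(h(d, c), c ∪ d)) ∪ h(h(c ∪ d ∪ h(c, c), f(c ∪ d)), f(d)))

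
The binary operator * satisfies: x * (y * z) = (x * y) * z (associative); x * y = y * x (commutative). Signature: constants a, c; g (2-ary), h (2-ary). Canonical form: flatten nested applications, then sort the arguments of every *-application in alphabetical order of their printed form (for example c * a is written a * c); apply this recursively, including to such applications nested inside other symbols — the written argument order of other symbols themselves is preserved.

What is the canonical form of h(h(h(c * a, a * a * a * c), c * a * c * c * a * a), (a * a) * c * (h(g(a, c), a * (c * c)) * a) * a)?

Answer: h(h(h(a * c, a * a * a * c), a * a * a * c * c * c), a * a * a * a * c * h(g(a, c), a * c * c))

Derivation:
Work inside:  (a * a) * c * (h(g(a, c), a * (c * c)) * a) * a
Un-nest:  a * a * c * h(g(a, c), a * (c * c)) * a * a
Canonicalize subterm:  h(g(a, c), a * (c * c))  →  h(g(a, c), a * c * c)
Sort arguments:  a * a * a * a * c * h(g(a, c), a * c * c)
Put back:  h(h(h(a * c, a * a * a * c), a * a * a * c * c * c), a * a * a * a * c * h(g(a, c), a * c * c))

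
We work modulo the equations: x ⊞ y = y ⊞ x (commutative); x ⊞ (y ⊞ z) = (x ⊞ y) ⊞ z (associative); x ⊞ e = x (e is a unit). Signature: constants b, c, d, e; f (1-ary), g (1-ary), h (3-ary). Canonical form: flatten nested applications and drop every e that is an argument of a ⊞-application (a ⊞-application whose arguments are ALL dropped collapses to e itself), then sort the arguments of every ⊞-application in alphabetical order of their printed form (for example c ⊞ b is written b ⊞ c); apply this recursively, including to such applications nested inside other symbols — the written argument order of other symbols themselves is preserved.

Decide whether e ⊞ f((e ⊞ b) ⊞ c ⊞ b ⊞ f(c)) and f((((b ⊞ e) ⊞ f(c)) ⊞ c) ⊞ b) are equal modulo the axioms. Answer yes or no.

Answer: yes — both canonical forms are f(b ⊞ b ⊞ c ⊞ f(c))

Derivation:
Left:  e ⊞ f((e ⊞ b) ⊞ c ⊞ b ⊞ f(c))
  Simplify inside:  f((e ⊞ b) ⊞ c ⊞ b ⊞ f(c))  →  f(b ⊞ b ⊞ c ⊞ f(c))
  Drop the unit:  drop e
  Sort arguments:  f(b ⊞ b ⊞ c ⊞ f(c))
Right:  f((((b ⊞ e) ⊞ f(c)) ⊞ c) ⊞ b)
  Work inside:  (((b ⊞ e) ⊞ f(c)) ⊞ c) ⊞ b
  Un-nest:  b ⊞ e ⊞ f(c) ⊞ c ⊞ b
  Units out:  drop e
  Sort:  b ⊞ b ⊞ c ⊞ f(c)
  Reassemble:  f(b ⊞ b ⊞ c ⊞ f(c))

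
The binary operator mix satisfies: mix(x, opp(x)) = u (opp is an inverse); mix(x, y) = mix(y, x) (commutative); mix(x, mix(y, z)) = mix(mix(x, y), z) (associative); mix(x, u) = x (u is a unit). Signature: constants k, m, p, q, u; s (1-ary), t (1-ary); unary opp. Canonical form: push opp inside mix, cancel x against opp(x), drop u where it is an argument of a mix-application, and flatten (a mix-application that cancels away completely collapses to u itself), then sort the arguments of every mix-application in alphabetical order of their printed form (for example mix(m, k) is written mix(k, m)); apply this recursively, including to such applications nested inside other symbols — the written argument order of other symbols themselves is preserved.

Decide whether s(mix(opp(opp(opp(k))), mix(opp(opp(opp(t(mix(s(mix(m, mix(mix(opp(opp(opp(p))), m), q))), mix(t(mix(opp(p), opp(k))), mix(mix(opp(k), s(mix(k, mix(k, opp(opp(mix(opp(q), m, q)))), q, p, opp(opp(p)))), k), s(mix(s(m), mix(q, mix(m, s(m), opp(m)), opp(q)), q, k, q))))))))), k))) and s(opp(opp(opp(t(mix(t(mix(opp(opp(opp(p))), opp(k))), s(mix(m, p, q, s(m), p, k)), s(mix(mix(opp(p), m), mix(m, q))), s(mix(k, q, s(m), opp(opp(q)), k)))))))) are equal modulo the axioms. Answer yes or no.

Left:  s(mix(opp(opp(opp(k))), mix(opp(opp(opp(t(mix(s(mix(m, mix(mix(opp(opp(opp(p))), m), q))), mix(t(mix(opp(p), opp(k))), mix(mix(opp(k), s(mix(k, mix(k, opp(opp(mix(opp(q), m, q)))), q, p, opp(opp(p)))), k), s(mix(s(m), mix(q, mix(m, s(m), opp(m)), opp(q)), q, k, q))))))))), k)))
  Work inside:  mix(opp(opp(opp(k))), mix(opp(opp(opp(t(mix(s(mix(m, mix(mix(opp(opp(opp(p))), m), q))), mix(t(mix(opp(p), opp(k))), mix(mix(opp(k), s(mix(k, mix(k, opp(opp(mix(opp(q), m, q)))), q, p, opp(opp(p)))), k), s(mix(s(m), mix(q, mix(m, s(m), opp(m)), opp(q)), q, k, q))))))))), k))
  Push opp inside:  distribute opp over mix and collapse double opp
  Cancel:  k cancels
  Collect terms:  opp(t(mix(s(mix(k, k, m, p, p, q)), s(mix(k, q, q, s(m), s(m))), s(mix(m, m, opp(p), q)), t(mix(opp(k), opp(p))))))
  Reassemble:  s(opp(t(mix(s(mix(k, k, m, p, p, q)), s(mix(k, q, q, s(m), s(m))), s(mix(m, m, opp(p), q)), t(mix(opp(k), opp(p)))))))
Right:  s(opp(opp(opp(t(mix(t(mix(opp(opp(opp(p))), opp(k))), s(mix(m, p, q, s(m), p, k)), s(mix(mix(opp(p), m), mix(m, q))), s(mix(k, q, s(m), opp(opp(q)), k))))))))
  Work inside:  mix(t(mix(opp(opp(opp(p))), opp(k))), s(mix(m, p, q, s(m), p, k)), s(mix(mix(opp(p), m), mix(m, q))), s(mix(k, q, s(m), opp(opp(q)), k)))
  Push opp inside:  distribute opp over mix and collapse double opp
  Combine occurrences:  mix(t(mix(opp(k), opp(p))), s(mix(k, m, p, p, q, s(m))), s(mix(m, m, opp(p), q)), s(mix(k, k, q, q, s(m))))
  Order the arguments:  mix(s(mix(k, k, q, q, s(m))), s(mix(k, m, p, p, q, s(m))), s(mix(m, m, opp(p), q)), t(mix(opp(k), opp(p))))
  Put back:  s(opp(t(mix(s(mix(k, k, q, q, s(m))), s(mix(k, m, p, p, q, s(m))), s(mix(m, m, opp(p), q)), t(mix(opp(k), opp(p)))))))

Answer: no — s(opp(t(mix(s(mix(k, k, m, p, p, q)), s(mix(k, q, q, s(m), s(m))), s(mix(m, m, opp(p), q)), t(mix(opp(k), opp(p))))))) vs s(opp(t(mix(s(mix(k, k, q, q, s(m))), s(mix(k, m, p, p, q, s(m))), s(mix(m, m, opp(p), q)), t(mix(opp(k), opp(p)))))))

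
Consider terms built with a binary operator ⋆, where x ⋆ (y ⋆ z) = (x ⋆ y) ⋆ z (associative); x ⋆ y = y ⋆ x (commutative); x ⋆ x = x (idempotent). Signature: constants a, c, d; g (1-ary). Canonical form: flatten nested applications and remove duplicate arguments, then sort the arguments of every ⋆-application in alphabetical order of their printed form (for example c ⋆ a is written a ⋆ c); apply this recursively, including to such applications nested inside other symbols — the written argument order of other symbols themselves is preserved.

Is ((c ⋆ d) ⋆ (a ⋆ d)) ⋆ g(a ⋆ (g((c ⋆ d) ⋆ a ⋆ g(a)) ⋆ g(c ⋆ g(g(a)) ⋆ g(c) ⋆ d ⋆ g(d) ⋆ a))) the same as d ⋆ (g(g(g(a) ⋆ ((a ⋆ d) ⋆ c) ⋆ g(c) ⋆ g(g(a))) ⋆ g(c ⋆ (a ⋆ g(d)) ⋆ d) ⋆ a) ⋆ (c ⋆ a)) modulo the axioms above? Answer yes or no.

Left:  ((c ⋆ d) ⋆ (a ⋆ d)) ⋆ g(a ⋆ (g((c ⋆ d) ⋆ a ⋆ g(a)) ⋆ g(c ⋆ g(g(a)) ⋆ g(c) ⋆ d ⋆ g(d) ⋆ a)))
  Un-nest:  c ⋆ d ⋆ a ⋆ d ⋆ g(a ⋆ (g((c ⋆ d) ⋆ a ⋆ g(a)) ⋆ g(c ⋆ g(g(a)) ⋆ g(c) ⋆ d ⋆ g(d) ⋆ a)))
  Simplify inside:  g(a ⋆ (g((c ⋆ d) ⋆ a ⋆ g(a)) ⋆ g(c ⋆ g(g(a)) ⋆ g(c) ⋆ d ⋆ g(d) ⋆ a)))  →  g(a ⋆ g(a ⋆ c ⋆ d ⋆ g(a)) ⋆ g(a ⋆ c ⋆ d ⋆ g(c) ⋆ g(d) ⋆ g(g(a))))
  Drop duplicates:  drop duplicate d
  Sort arguments:  a ⋆ c ⋆ d ⋆ g(a ⋆ g(a ⋆ c ⋆ d ⋆ g(a)) ⋆ g(a ⋆ c ⋆ d ⋆ g(c) ⋆ g(d) ⋆ g(g(a))))
Right:  d ⋆ (g(g(g(a) ⋆ ((a ⋆ d) ⋆ c) ⋆ g(c) ⋆ g(g(a))) ⋆ g(c ⋆ (a ⋆ g(d)) ⋆ d) ⋆ a) ⋆ (c ⋆ a))
  Merge nested applications:  d ⋆ g(g(g(a) ⋆ ((a ⋆ d) ⋆ c) ⋆ g(c) ⋆ g(g(a))) ⋆ g(c ⋆ (a ⋆ g(d)) ⋆ d) ⋆ a) ⋆ c ⋆ a
  Simplify inside:  g(g(g(a) ⋆ ((a ⋆ d) ⋆ c) ⋆ g(c) ⋆ g(g(a))) ⋆ g(c ⋆ (a ⋆ g(d)) ⋆ d) ⋆ a)  →  g(a ⋆ g(a ⋆ c ⋆ d ⋆ g(a) ⋆ g(c) ⋆ g(g(a))) ⋆ g(a ⋆ c ⋆ d ⋆ g(d)))
  Order the arguments:  a ⋆ c ⋆ d ⋆ g(a ⋆ g(a ⋆ c ⋆ d ⋆ g(a) ⋆ g(c) ⋆ g(g(a))) ⋆ g(a ⋆ c ⋆ d ⋆ g(d)))

Answer: no — a ⋆ c ⋆ d ⋆ g(a ⋆ g(a ⋆ c ⋆ d ⋆ g(a)) ⋆ g(a ⋆ c ⋆ d ⋆ g(c) ⋆ g(d) ⋆ g(g(a)))) vs a ⋆ c ⋆ d ⋆ g(a ⋆ g(a ⋆ c ⋆ d ⋆ g(a) ⋆ g(c) ⋆ g(g(a))) ⋆ g(a ⋆ c ⋆ d ⋆ g(d)))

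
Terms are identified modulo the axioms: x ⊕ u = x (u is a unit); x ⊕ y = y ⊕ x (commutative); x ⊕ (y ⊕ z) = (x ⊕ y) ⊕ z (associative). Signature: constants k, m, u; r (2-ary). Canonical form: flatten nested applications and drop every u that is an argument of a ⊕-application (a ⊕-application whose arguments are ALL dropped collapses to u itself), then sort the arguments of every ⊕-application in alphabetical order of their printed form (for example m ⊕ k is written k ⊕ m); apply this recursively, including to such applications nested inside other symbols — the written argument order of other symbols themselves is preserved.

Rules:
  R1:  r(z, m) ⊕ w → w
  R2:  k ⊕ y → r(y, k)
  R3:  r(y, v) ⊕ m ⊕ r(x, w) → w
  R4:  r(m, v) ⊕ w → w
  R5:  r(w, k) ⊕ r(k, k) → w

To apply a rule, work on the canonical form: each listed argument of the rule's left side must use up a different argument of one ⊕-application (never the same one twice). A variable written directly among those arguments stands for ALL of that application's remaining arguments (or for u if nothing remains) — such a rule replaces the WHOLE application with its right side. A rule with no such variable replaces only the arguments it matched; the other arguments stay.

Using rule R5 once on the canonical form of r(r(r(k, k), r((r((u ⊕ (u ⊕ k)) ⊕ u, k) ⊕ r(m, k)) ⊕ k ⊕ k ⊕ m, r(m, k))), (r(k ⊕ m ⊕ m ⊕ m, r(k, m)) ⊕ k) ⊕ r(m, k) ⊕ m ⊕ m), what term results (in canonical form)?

Answer: r(r(r(k, k), r(k ⊕ k ⊕ m ⊕ m, r(m, k))), k ⊕ m ⊕ m ⊕ r(k ⊕ m ⊕ m ⊕ m, r(k, m)) ⊕ r(m, k))

Derivation:
Canonical form:  r(r(r(k, k), r(k ⊕ k ⊕ m ⊕ r(k, k) ⊕ r(m, k), r(m, k))), k ⊕ m ⊕ m ⊕ r(k ⊕ m ⊕ m ⊕ m, r(k, m)) ⊕ r(m, k))
R5 matches:  uses r(k, k), r(m, k);  w := m
New term:  r(r(r(k, k), r(k ⊕ k ⊕ m ⊕ m, r(m, k))), k ⊕ m ⊕ m ⊕ r(k ⊕ m ⊕ m ⊕ m, r(k, m)) ⊕ r(m, k))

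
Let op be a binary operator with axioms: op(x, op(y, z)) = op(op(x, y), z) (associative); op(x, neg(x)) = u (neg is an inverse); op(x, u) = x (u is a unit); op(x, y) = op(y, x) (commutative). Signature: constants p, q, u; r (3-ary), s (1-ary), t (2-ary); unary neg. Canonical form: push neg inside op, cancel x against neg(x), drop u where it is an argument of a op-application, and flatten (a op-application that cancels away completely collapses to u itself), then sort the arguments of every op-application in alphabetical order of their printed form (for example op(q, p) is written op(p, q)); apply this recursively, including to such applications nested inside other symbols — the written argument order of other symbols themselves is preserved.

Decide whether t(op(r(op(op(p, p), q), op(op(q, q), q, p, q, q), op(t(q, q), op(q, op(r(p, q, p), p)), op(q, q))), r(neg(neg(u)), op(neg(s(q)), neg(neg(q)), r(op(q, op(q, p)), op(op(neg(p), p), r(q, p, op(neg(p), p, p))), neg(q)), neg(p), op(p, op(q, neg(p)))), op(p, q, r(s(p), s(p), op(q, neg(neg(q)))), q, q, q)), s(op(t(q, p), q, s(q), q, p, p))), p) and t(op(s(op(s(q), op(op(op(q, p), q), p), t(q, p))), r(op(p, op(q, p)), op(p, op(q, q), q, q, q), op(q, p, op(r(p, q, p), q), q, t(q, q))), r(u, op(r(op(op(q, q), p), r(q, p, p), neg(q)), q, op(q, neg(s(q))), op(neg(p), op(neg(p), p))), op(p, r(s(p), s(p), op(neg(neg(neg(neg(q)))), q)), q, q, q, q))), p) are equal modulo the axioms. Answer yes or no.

Left:  t(op(r(op(op(p, p), q), op(op(q, q), q, p, q, q), op(t(q, q), op(q, op(r(p, q, p), p)), op(q, q))), r(neg(neg(u)), op(neg(s(q)), neg(neg(q)), r(op(q, op(q, p)), op(op(neg(p), p), r(q, p, op(neg(p), p, p))), neg(q)), neg(p), op(p, op(q, neg(p)))), op(p, q, r(s(p), s(p), op(q, neg(neg(q)))), q, q, q)), s(op(t(q, p), q, s(q), q, p, p))), p)
  Focus inside:  op(r(op(op(p, p), q), op(op(q, q), q, p, q, q), op(t(q, q), op(q, op(r(p, q, p), p)), op(q, q))), r(neg(neg(u)), op(neg(s(q)), neg(neg(q)), r(op(q, op(q, p)), op(op(neg(p), p), r(q, p, op(neg(p), p, p))), neg(q)), neg(p), op(p, op(q, neg(p)))), op(p, q, r(s(p), s(p), op(q, neg(neg(q)))), q, q, q)), s(op(t(q, p), q, s(q), q, p, p)))
  Push neg inside:  distribute neg over op and collapse double neg
  Collect:  op(r(op(p, p, q), op(p, q, q, q, q, q), op(p, q, q, q, r(p, q, p), t(q, q))), r(u, op(neg(p), neg(s(q)), q, q, r(op(p, q, q), r(q, p, p), neg(q))), op(p, q, q, q, q, r(s(p), s(p), op(q, q)))), s(op(p, p, q, q, s(q), t(q, p))))
  Rebuild:  t(op(r(op(p, p, q), op(p, q, q, q, q, q), op(p, q, q, q, r(p, q, p), t(q, q))), r(u, op(neg(p), neg(s(q)), q, q, r(op(p, q, q), r(q, p, p), neg(q))), op(p, q, q, q, q, r(s(p), s(p), op(q, q)))), s(op(p, p, q, q, s(q), t(q, p)))), p)
Right:  t(op(s(op(s(q), op(op(op(q, p), q), p), t(q, p))), r(op(p, op(q, p)), op(p, op(q, q), q, q, q), op(q, p, op(r(p, q, p), q), q, t(q, q))), r(u, op(r(op(op(q, q), p), r(q, p, p), neg(q)), q, op(q, neg(s(q))), op(neg(p), op(neg(p), p))), op(p, r(s(p), s(p), op(neg(neg(neg(neg(q)))), q)), q, q, q, q))), p)
  Focus inside:  op(s(op(s(q), op(op(op(q, p), q), p), t(q, p))), r(op(p, op(q, p)), op(p, op(q, q), q, q, q), op(q, p, op(r(p, q, p), q), q, t(q, q))), r(u, op(r(op(op(q, q), p), r(q, p, p), neg(q)), q, op(q, neg(s(q))), op(neg(p), op(neg(p), p))), op(p, r(s(p), s(p), op(neg(neg(neg(neg(q)))), q)), q, q, q, q)))
  Push neg inside:  distribute neg over op and collapse double neg
  Collect:  op(s(op(p, p, q, q, s(q), t(q, p))), r(op(p, p, q), op(p, q, q, q, q, q), op(p, q, q, q, r(p, q, p), t(q, q))), r(u, op(neg(p), neg(s(q)), q, q, r(op(p, q, q), r(q, p, p), neg(q))), op(p, q, q, q, q, r(s(p), s(p), op(q, q)))))
  Order the arguments:  op(r(op(p, p, q), op(p, q, q, q, q, q), op(p, q, q, q, r(p, q, p), t(q, q))), r(u, op(neg(p), neg(s(q)), q, q, r(op(p, q, q), r(q, p, p), neg(q))), op(p, q, q, q, q, r(s(p), s(p), op(q, q)))), s(op(p, p, q, q, s(q), t(q, p))))
  Rebuild:  t(op(r(op(p, p, q), op(p, q, q, q, q, q), op(p, q, q, q, r(p, q, p), t(q, q))), r(u, op(neg(p), neg(s(q)), q, q, r(op(p, q, q), r(q, p, p), neg(q))), op(p, q, q, q, q, r(s(p), s(p), op(q, q)))), s(op(p, p, q, q, s(q), t(q, p)))), p)

Answer: yes — both canonical forms are t(op(r(op(p, p, q), op(p, q, q, q, q, q), op(p, q, q, q, r(p, q, p), t(q, q))), r(u, op(neg(p), neg(s(q)), q, q, r(op(p, q, q), r(q, p, p), neg(q))), op(p, q, q, q, q, r(s(p), s(p), op(q, q)))), s(op(p, p, q, q, s(q), t(q, p)))), p)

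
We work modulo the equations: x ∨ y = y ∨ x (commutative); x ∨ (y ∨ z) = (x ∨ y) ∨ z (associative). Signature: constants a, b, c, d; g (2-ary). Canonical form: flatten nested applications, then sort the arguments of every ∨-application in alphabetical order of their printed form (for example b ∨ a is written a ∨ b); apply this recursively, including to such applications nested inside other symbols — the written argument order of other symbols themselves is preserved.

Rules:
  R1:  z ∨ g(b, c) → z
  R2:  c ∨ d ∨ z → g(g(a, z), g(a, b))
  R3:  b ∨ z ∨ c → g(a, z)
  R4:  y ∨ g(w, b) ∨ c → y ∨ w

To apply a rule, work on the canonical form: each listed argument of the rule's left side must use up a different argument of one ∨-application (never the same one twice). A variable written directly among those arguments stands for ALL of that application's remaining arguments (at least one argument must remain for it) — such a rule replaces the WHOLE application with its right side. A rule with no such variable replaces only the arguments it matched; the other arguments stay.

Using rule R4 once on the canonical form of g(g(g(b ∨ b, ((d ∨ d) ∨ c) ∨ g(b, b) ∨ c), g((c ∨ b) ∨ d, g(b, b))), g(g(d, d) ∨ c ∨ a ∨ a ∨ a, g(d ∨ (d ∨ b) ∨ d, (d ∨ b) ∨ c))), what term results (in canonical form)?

Canonical form:  g(g(g(b ∨ b, c ∨ c ∨ d ∨ d ∨ g(b, b)), g(b ∨ c ∨ d, g(b, b))), g(a ∨ a ∨ a ∨ c ∨ g(d, d), g(b ∨ d ∨ d ∨ d, b ∨ c ∨ d)))
R4 matches:  uses c, g(b, b);  w := b, y := c ∨ d ∨ d
Every leftover argument binds to the variable; the entire application is replaced.
New term:  g(g(g(b ∨ b, b ∨ c ∨ d ∨ d), g(b ∨ c ∨ d, g(b, b))), g(a ∨ a ∨ a ∨ c ∨ g(d, d), g(b ∨ d ∨ d ∨ d, b ∨ c ∨ d)))

Answer: g(g(g(b ∨ b, b ∨ c ∨ d ∨ d), g(b ∨ c ∨ d, g(b, b))), g(a ∨ a ∨ a ∨ c ∨ g(d, d), g(b ∨ d ∨ d ∨ d, b ∨ c ∨ d)))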